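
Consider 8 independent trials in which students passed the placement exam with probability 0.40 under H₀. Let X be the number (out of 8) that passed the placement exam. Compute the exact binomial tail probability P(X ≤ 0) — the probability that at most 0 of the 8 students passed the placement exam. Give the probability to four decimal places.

P = 0.0168

X is binomial with n = 8 and p = 0.40.
P(X ≤ 0) = C(8,0)·0.40^0·0.60^8.
= 0.016796 = 0.0168.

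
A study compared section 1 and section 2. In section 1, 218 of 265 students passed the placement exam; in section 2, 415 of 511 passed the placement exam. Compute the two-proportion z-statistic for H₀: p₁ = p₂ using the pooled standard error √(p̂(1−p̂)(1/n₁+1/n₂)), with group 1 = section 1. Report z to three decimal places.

z = 0.358

Sample proportions: p̂₁ = 218/265 = 0.82264 and p̂₂ = 415/511 = 0.81213.
Pooling: p̂ = 633/776 = 0.81572.
Pooled SE = √[0.1503198·0.00573053] ≈ 0.029350.
z = (p̂₁ − p̂₂)/SE = (0.82264 − 0.81213)/0.029350 = 0.01051/0.029350 = 0.358.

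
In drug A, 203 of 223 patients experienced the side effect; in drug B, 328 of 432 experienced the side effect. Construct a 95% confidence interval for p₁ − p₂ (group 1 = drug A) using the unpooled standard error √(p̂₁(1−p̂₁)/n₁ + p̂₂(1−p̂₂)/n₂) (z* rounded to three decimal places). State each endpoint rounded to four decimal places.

(0.0960, 0.2061)

p̂₁ = 203/223 = 0.91031, p̂₂ = 328/432 = 0.75926; p̂₁ − p̂₂ = 0.15105.
SE = √(0.000366110 + 0.000423113) = √0.000789223 = 0.028093.
The 95% critical value is z* = 1.960. Margin = 1.960·0.028093 = 0.05506.
So the interval runs from 0.0960 to 0.2061.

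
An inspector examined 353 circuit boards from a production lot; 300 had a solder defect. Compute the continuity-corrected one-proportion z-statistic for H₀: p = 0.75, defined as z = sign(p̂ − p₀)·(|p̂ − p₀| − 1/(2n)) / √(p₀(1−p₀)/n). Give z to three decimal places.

Sample proportion p̂ = 300/353 = 0.84986. p̂ − p₀ = 0.099858.
1/(2n) = 0.001416.
Corrected numerator: |0.099858| − 0.001416 = 0.098442.
Under H₀, SE = √(p₀(1−p₀)/n) = √(0.75·0.25/353) = √0.000531161 = 0.023047.
z = +0.098442/0.023047 = 4.271.

z = 4.271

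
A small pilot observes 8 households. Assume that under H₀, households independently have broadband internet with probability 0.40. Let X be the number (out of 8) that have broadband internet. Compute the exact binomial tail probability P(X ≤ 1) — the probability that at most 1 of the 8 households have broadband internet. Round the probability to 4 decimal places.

X is binomial with n = 8 and p = 0.40.
P(X ≤ 1) = C(8,0)·0.40^0·0.60^8 + C(8,1)·0.40^1·0.60^7.
= 0.016796 + 0.089580 = 0.1064.

P = 0.1064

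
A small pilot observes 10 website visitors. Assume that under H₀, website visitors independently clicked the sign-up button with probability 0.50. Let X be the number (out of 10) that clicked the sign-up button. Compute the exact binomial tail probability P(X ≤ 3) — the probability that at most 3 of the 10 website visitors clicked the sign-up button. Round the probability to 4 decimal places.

X ~ Binomial(n=10, p=0.50).
P(X ≤ 3) = C(10,0)·0.50^0·0.50^10 + C(10,1)·0.50^1·0.50^9 + C(10,2)·0.50^2·0.50^8 + C(10,3)·0.50^3·0.50^7.
= 0.000977 + 0.009766 + 0.043945 + 0.117188 = 0.1719.

P = 0.1719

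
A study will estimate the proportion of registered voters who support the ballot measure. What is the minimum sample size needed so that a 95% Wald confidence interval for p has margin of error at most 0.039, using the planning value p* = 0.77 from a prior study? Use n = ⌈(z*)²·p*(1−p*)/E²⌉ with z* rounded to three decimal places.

n = 448

z* = 1.960 at the 95% level.
p*(1−p*) = 0.1771.
Required n before rounding: 3.841600 × 0.1771 / 0.039² = 447.303.
⌈447.303⌉ = 448.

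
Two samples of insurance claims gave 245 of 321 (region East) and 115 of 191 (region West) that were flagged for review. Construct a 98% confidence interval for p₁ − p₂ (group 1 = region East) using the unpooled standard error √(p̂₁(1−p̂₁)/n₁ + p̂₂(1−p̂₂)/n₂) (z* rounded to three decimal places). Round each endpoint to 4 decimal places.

p̂₁ = 245/321 = 0.76324, p̂₂ = 115/191 = 0.60209; p̂₁ − p̂₂ = 0.16115.
Unpooled SE = √(p̂₁(1−p̂₁)/n₁ + p̂₂(1−p̂₂)/n₂) = √(0.000562943 + 0.001254329) = 0.042629.
z* = 2.326 at the 98% level. Margin of error = 0.09916.
So the interval runs from 0.0620 to 0.2603.

(0.0620, 0.2603)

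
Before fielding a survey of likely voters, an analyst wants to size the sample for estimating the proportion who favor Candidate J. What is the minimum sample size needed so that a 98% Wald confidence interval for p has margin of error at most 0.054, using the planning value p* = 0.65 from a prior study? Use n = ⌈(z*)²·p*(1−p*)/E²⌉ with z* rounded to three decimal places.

For 98% confidence, z* = 2.326.
p*(1−p*) = 0.65·0.35 = 0.2275.
Required n before rounding: 5.410276 × 0.2275 / 0.054² = 422.098.
⌈422.098⌉ = 423.

n = 423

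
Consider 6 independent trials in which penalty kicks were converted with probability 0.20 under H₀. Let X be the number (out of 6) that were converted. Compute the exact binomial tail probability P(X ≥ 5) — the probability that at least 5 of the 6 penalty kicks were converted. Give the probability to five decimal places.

X ~ Binomial(n=6, p=0.20).
P(X ≥ 5) = C(6,5)·0.20^5·0.80^1 + C(6,6)·0.20^6·0.80^0.
= 0.001536 + 0.000064 = 0.00160.

P = 0.00160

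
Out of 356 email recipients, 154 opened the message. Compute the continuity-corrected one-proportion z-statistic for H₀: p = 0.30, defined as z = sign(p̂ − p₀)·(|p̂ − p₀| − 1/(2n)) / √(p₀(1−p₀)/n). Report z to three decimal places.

z = 5.401

Sample proportion p̂ = 154/356 = 0.43258. p̂ − p₀ = 0.132584.
1/(2n) = 0.001404.
Corrected numerator: |0.132584| − 0.001404 = 0.131180.
Under H₀, SE = √(p₀(1−p₀)/n) = √(0.30·0.70/356) = √0.000589888 = 0.024288.
z = +0.131180/0.024288 = 5.401.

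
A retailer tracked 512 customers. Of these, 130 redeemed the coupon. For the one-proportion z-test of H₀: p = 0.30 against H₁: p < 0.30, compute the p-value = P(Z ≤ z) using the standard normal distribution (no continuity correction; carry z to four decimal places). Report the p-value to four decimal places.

The sample proportion is 130/512 = 0.25391.
Null standard error: √(0.30·0.70/512) = √0.000410156 = 0.020252.
z = (p̂ − p₀)/SE = (130/512 − 0.30)/0.020252 ≈ -2.2760.
p-value = P(Z ≤ z) with z = -2.2760 → 0.0114.

p-value = 0.0114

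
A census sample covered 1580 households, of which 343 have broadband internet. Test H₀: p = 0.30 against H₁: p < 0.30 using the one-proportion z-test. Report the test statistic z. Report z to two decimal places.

z = -7.19

The sample proportion is 343/1580 = 0.21709.
SE₀ = √(0.30·0.70/1580) = 0.011529.
z = (0.21709 − 0.30)/0.011529 = -0.08291/0.011529 = -7.19.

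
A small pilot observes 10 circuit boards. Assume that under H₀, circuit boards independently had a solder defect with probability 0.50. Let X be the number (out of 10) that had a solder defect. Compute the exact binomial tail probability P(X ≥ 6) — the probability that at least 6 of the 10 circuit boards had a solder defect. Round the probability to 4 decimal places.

X is binomial with n = 10 and p = 0.50.
P(X ≥ 6) = Σ_{j=6}^{10} C(10,j)·0.50^j·0.50^{10−j}.
= 0.205078 + 0.117188 + 0.043945 + 0.009766 + 0.000977 = 0.3770.

P = 0.3770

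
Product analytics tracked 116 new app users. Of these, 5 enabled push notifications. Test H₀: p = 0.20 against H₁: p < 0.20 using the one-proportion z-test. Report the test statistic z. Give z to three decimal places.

z = -4.225

Sample proportion p̂ = 5/116 = 0.04310.
Under H₀, SE = √(p₀(1−p₀)/n) = √(0.20·0.80/116) = √0.001379310 = 0.037139.
z = (p̂ − p₀)/SE = (0.04310 − 0.20)/0.037139 = -4.225.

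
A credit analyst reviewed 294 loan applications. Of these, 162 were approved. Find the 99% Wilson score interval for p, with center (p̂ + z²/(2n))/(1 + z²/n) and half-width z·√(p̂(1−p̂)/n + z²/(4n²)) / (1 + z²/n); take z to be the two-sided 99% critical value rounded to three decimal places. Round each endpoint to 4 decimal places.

(0.4760, 0.6238)

p̂ = 162/294 = 0.55102; z = 2.576, so z² = 6.635776.
1 + z²/n = 1.022571.
Center = (0.55102 + 0.011285)/1.022571 = 0.54989.
Radicand: p̂(1−p̂)/n + z²/(4n²) = 0.000841486 + 0.000019193 = 0.000860679.
Half-width = z·√(radicand)/denom = 2.576·0.029337/1.022571 = 0.07390.
Interval: 0.54989 ± 0.07390 → (0.4760, 0.6238).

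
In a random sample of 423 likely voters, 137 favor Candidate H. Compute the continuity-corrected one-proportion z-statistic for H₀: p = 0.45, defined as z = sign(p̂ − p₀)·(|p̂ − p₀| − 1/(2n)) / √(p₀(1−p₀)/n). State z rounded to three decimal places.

p̂ = 137/423 = 0.32388. p̂ − p₀ = -0.126123.
1/(2n) = 0.001182.
Corrected numerator: |-0.126123| − 0.001182 = 0.124941.
SE₀ = √(0.45·0.55/423) = 0.024189.
z = −0.124941/0.024189 = -5.165.

z = -5.165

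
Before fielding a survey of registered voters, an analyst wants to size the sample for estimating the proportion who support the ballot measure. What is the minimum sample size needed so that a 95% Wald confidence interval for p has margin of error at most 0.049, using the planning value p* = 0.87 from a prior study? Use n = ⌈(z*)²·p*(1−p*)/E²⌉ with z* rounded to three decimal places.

For 95% confidence, z* = 1.960.
p*(1−p*) = 0.87·0.13 = 0.1131.
Required n before rounding: 3.841600 × 0.1131 / 0.049² = 180.960.
⌈180.960⌉ = 181.

n = 181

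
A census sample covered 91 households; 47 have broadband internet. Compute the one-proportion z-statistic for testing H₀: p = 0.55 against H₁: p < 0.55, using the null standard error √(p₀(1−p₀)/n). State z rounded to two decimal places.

With x = 47 successes in n = 91, p̂ = 0.51648.
SE₀ = √(0.55·0.45/91) = 0.052152.
z = (0.51648 − 0.55)/0.052152 = -0.03352/0.052152 = -0.64.

z = -0.64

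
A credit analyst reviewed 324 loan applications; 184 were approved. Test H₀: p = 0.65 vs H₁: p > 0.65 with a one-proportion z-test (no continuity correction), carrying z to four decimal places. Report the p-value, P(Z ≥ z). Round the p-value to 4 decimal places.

p-value = 0.9990

Sample proportion p̂ = 184/324 = 0.56790.
Under H₀, SE = √(p₀(1−p₀)/n) = √(0.65·0.35/324) = √0.000702160 = 0.026498.
Test statistic (full precision, shown to 4 dp): z = (184/324 − 0.65)/SE₀ ≈ -3.0983.
From the standard normal, P(Z ≥ z) = 0.9990.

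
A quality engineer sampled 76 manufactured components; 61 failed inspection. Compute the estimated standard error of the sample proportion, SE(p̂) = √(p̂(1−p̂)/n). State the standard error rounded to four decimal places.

The sample proportion is 61/76 = 0.80263.
p̂(1−p̂) = 0.158415.
SE = √(0.158415/76) = 0.0457.

SE = 0.0457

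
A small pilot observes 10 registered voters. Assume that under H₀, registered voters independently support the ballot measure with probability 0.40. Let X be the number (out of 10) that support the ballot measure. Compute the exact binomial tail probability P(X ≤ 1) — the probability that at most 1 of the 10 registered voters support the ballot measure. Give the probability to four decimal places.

P = 0.0464

X is binomial with n = 10 and p = 0.40.
P(X ≤ 1) = C(10,0)·0.40^0·0.60^10 + C(10,1)·0.40^1·0.60^9.
= 0.006047 + 0.040311 = 0.0464.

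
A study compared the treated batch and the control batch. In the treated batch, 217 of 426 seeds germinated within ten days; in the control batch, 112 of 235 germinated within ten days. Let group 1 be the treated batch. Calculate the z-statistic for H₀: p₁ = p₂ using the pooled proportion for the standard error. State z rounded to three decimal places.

p̂₁ = 217/426 = 0.50939, p̂₂ = 112/235 = 0.47660.
Pooled p̂ = (217+112)/(426+235) = 329/661 = 0.49773.
Pooled SE = √[0.2499949·0.00660274] ≈ 0.040628.
z = 0.03279/0.040628 = 0.807.

z = 0.807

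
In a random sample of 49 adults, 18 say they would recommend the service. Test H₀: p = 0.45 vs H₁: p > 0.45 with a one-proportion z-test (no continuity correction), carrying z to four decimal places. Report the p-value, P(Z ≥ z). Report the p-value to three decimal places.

p̂ = 18/49 = 0.36735.
Under H₀, SE = √(p₀(1−p₀)/n) = √(0.45·0.55/49) = √0.005051020 = 0.071071.
z = (p̂ − p₀)/SE = (18/49 − 0.45)/0.071071 ≈ -1.1630.
p-value = P(Z ≥ z) with z = -1.1630 → 0.878.

p-value = 0.878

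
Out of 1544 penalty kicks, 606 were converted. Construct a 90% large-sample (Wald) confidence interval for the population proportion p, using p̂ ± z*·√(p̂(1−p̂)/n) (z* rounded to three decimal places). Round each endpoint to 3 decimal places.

p̂ = 606/1544 = 0.39249.
SE = √(p̂(1−p̂)/n) = √(0.238441/1544) = 0.012427.
z* = 1.645 at the 90% level.
Margin = 1.645·0.012427 = 0.02044.
So the interval runs from 0.372 to 0.413.

(0.372, 0.413)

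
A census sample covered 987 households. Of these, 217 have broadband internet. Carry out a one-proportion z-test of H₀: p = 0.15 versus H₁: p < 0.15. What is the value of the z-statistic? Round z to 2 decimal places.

z = 6.15

Sample proportion p̂ = 217/987 = 0.21986.
Under H₀, SE = √(p₀(1−p₀)/n) = √(0.15·0.85/987) = √0.000129179 = 0.011366.
Test statistic: z = 0.06986/0.011366 = 6.15.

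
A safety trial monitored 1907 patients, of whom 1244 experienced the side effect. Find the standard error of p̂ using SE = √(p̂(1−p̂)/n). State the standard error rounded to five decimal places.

Sample proportion p̂ = 1244/1907 = 0.65233.
p̂(1−p̂) = 0.226796.
SE = √(0.226796/1907) = √0.000118928 = 0.01091.

SE = 0.01091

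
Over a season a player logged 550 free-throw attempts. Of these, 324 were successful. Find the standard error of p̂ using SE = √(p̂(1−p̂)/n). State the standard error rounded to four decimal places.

Sample proportion p̂ = 324/550 = 0.58909.
p̂(1−p̂) = 0.58909·0.41091 = 0.242063.
SE = √(0.242063/550) = 0.0210.

SE = 0.0210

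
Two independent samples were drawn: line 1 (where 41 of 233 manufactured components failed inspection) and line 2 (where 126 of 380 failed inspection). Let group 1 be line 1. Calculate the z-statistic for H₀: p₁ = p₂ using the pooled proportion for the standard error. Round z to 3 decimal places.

p̂₁ = 41/233 = 0.17597, p̂₂ = 126/380 = 0.33158.
Pooling: p̂ = 167/613 = 0.27243.
SE = √[p̂(1−p̂)(1/n₁+1/n₂)] = √[0.27243·0.72757·(1/233+1/380)] ≈ 0.037045.
z = (p̂₁ − p̂₂)/SE = (0.17597 − 0.33158)/0.037045 = -0.15561/0.037045 = -4.201.

z = -4.201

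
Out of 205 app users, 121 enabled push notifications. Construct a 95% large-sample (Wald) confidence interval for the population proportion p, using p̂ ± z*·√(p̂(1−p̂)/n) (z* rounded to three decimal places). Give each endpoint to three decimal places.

(0.523, 0.658)

With x = 121 successes in n = 205, p̂ = 0.59024.
SE = √(p̂(1−p̂)/n) = √(0.241856/205) = 0.034348.
The 95% critical value is z* = 1.960.
Margin = 1.960·0.034348 = 0.06732.
So the interval runs from 0.523 to 0.658.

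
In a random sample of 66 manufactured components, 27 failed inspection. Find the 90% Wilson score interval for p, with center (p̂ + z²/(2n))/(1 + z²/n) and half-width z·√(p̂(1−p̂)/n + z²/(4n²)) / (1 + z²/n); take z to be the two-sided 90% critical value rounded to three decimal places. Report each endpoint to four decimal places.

Here p̂ = 27/66 = 0.40909 and z = 1.645 (z² = 2.706025).
1 + z²/n = 1.041000.
Center = (0.40909 + 0.020500)/1.041000 = 0.41267.
Radicand: p̂(1−p̂)/n + z²/(4n²) = 0.003662660 + 0.000155304 = 0.003817964.
Half-width = 1.645·√0.003817964/1.041000 = 0.09764.
So the interval runs from 0.3150 to 0.5103.

(0.3150, 0.5103)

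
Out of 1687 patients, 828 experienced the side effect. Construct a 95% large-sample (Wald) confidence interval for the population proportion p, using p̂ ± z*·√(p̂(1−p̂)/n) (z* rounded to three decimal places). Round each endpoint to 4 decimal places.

(0.4670, 0.5147)

p̂ = 828/1687 = 0.49081.
Standard error of p̂: √(0.249916/1687) = √0.000148142 = 0.012171.
The 95% critical value is z* = 1.960.
Margin of error: 1.960 × 0.012171 = 0.02386.
So the interval runs from 0.4670 to 0.5147.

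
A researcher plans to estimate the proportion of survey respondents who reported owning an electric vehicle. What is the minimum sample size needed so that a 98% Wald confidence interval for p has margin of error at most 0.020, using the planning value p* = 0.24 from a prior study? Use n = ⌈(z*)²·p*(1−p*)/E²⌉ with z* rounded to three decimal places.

The 98% critical value is z* = 2.326.
p*(1−p*) = 0.24·0.76 = 0.1824.
Required n before rounding: 5.410276 × 0.1824 / 0.020² = 2467.086.
⌈2467.086⌉ = 2468.

n = 2468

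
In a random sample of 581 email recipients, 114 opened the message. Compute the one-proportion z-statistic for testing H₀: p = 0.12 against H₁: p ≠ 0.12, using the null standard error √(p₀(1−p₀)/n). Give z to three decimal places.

z = 5.653

Sample proportion p̂ = 114/581 = 0.19621.
Under H₀, SE = √(p₀(1−p₀)/n) = √(0.12·0.88/581) = √0.000181756 = 0.013482.
z = (p̂ − p₀)/SE = (0.19621 − 0.12)/0.013482 = 5.653.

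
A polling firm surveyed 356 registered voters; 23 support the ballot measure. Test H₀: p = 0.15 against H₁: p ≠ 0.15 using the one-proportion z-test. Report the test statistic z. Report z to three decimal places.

With x = 23 successes in n = 356, p̂ = 0.06461.
Null standard error: √(0.15·0.85/356) = √0.000358146 = 0.018925.
z = (p̂ − p₀)/SE = (0.06461 − 0.15)/0.018925 = -4.512.

z = -4.512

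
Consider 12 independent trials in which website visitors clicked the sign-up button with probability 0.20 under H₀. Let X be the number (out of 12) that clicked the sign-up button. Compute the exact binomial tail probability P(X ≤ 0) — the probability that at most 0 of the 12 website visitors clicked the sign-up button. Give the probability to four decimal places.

X is binomial with n = 12 and p = 0.20.
P(X ≤ 0) = C(12,0)·0.20^0·0.80^12.
= 0.068719 = 0.0687.

P = 0.0687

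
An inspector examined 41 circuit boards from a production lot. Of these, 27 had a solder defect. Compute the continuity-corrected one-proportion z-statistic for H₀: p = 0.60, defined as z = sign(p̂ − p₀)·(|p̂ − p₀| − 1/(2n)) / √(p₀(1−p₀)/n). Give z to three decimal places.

With x = 27 successes in n = 41, p̂ = 0.65854. p̂ − p₀ = 0.058537.
1/(2n) = 0.012195.
Corrected numerator: |0.058537| − 0.012195 = 0.046342.
Null standard error: √(0.60·0.40/41) = √0.005853659 = 0.076509.
z = +0.046342/0.076509 = 0.606.

z = 0.606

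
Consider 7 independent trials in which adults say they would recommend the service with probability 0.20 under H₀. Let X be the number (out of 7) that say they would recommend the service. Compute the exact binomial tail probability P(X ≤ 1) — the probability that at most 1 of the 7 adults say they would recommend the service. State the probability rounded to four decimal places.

P = 0.5767

X ~ Binomial(n=7, p=0.20).
P(X ≤ 1) = C(7,0)·0.20^0·0.80^7 + C(7,1)·0.20^1·0.80^6.
= 0.209715 + 0.367002 = 0.5767.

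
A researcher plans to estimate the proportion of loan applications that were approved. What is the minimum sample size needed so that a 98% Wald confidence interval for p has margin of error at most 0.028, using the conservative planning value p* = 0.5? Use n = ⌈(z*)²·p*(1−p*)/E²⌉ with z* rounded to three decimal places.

n = 1726

z* = 2.326 at the 98% level.
p*(1−p*) = 0.2500.
Required n before rounding: 5.410276 × 0.2500 / 0.028² = 1725.216.
Rounding up, n = 1726.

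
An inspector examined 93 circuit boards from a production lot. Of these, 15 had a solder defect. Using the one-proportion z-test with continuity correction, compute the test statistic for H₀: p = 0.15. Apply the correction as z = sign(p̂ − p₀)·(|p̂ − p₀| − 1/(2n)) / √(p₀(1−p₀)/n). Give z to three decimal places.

z = 0.160

With x = 15 successes in n = 93, p̂ = 0.16129. p̂ − p₀ = 0.011290.
1/(2n) = 0.005376.
Corrected numerator: |0.011290| − 0.005376 = 0.005914.
SE₀ = √(0.15·0.85/93) = 0.037027.
z = (+)0.005914/0.037027 = 0.160.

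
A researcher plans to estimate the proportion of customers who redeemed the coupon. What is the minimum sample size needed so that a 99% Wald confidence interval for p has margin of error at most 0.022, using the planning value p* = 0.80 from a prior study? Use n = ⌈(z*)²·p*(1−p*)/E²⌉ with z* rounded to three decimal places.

The 99% critical value is z* = 2.576.
p*(1−p*) = 0.1600.
Required n before rounding: 6.635776 × 0.1600 / 0.022² = 2193.645.
⌈2193.645⌉ = 2194.

n = 2194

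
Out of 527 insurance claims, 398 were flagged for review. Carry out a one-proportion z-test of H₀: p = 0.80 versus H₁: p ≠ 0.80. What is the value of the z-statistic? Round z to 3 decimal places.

z = -2.570

Sample proportion p̂ = 398/527 = 0.75522.
Null standard error: √(0.80·0.20/527) = √0.000303605 = 0.017424.
Test statistic: z = -0.04478/0.017424 = -2.570.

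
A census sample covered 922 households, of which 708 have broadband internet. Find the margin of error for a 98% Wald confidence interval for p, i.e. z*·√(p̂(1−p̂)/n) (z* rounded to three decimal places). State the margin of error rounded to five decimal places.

p̂ = 708/922 = 0.76790.
SE = √(p̂(1−p̂)/n) = √(0.178232/922) = 0.013904.
The 98% critical value is z* = 2.326.
ME = 2.326·0.013904 = 0.03234.

ME = 0.03234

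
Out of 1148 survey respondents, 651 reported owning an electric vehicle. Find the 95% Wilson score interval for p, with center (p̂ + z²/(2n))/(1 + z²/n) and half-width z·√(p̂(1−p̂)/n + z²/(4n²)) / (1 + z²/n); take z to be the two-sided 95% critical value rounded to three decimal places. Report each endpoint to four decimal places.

(0.5382, 0.5955)

p̂ = 651/1148 = 0.56707; z = 1.960, so z² = 3.841600.
1 + z²/n = 1.003346.
Adjusted center: (0.56707 + z²/(2n))/1.003346 = 0.56685.
Radicand: p̂(1−p̂)/n + z²/(4n²) = 0.000213851 + 0.000000729 = 0.000214580.
Half-width = z·√(radicand)/denom = 1.960·0.014649/1.003346 = 0.02862.
CI: 0.56685 ± 0.02862 = (0.5382, 0.5955).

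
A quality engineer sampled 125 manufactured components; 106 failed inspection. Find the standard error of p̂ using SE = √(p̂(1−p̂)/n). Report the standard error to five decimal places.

SE = 0.03211

The sample proportion is 106/125 = 0.84800.
p̂(1−p̂) = 0.128896.
Dividing by n and taking the root: √0.001031168 = 0.03211.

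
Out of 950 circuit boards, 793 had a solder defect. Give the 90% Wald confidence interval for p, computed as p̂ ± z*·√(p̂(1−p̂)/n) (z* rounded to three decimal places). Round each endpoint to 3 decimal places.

The sample proportion is 793/950 = 0.83474.
Standard error of p̂: √(0.137951/950) = √0.000145212 = 0.012050.
For 90% confidence, z* = 1.645.
Margin = 1.645·0.012050 = 0.01982.
Interval: 0.83474 ± 0.01982 → (0.815, 0.855).

(0.815, 0.855)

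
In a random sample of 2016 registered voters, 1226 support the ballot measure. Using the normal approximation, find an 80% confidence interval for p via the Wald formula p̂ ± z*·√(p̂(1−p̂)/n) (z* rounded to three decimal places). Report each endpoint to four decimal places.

Sample proportion p̂ = 1226/2016 = 0.60813.
SE(p̂) = √(0.60813·0.39187/2016) = 0.010872.
For 80% confidence, z* = 1.282.
Margin of error: 1.282 × 0.010872 = 0.01394.
So the interval runs from 0.5942 to 0.6221.

(0.5942, 0.6221)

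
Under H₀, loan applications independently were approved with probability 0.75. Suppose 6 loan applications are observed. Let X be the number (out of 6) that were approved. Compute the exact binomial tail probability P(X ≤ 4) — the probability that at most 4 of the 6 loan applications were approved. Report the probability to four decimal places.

P = 0.4661

X ~ Binomial(n=6, p=0.75).
P(X ≤ 4) = Σ_{j=0}^{4} C(6,j)·0.75^j·0.25^{6−j}.
= 0.000244 + 0.004395 + 0.032959 + 0.131836 + 0.296631 = 0.4661.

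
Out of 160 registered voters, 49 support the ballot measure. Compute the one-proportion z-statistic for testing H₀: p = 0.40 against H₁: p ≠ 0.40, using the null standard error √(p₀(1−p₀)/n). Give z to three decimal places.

The sample proportion is 49/160 = 0.30625.
Under H₀, SE = √(p₀(1−p₀)/n) = √(0.40·0.60/160) = √0.001500000 = 0.038730.
Test statistic: z = -0.09375/0.038730 = -2.421.

z = -2.421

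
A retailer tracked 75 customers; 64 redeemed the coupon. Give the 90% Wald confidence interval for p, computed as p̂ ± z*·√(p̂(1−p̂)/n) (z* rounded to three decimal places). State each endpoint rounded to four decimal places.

(0.7861, 0.9205)

p̂ = 64/75 = 0.85333.
SE(p̂) = √(0.85333·0.14667/75) = 0.040850.
For 90% confidence, z* = 1.645.
Margin = 1.645·0.040850 = 0.06720.
So the interval runs from 0.7861 to 0.9205.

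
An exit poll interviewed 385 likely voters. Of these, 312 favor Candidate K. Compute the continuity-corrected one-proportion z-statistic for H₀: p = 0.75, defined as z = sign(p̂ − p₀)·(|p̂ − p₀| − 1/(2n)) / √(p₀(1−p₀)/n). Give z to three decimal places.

z = 2.678

p̂ = 312/385 = 0.81039. p̂ − p₀ = 0.060390.
1/(2n) = 0.001299.
Corrected numerator: |0.060390| − 0.001299 = 0.059091.
SE₀ = √(0.75·0.25/385) = 0.022068.
z = (+)0.059091/0.022068 = 2.678.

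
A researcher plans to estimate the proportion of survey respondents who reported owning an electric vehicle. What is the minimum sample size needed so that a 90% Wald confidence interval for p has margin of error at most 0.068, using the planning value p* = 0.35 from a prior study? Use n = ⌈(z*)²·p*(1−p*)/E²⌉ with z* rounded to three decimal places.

n = 134

For 90% confidence, z* = 1.645.
p*(1−p*) = 0.2275.
(z*)²·p*(1−p*)/E² = 2.706025·0.2275/0.004624 = 133.136.
Rounding up, n = 134.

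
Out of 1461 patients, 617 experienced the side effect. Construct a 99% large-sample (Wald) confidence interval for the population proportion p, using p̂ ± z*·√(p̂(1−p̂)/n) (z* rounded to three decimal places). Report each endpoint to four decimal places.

(0.3890, 0.4556)

With x = 617 successes in n = 1461, p̂ = 0.42231.
SE = √(p̂(1−p̂)/n) = √(0.243965/1461) = 0.012922.
z* = 2.576 at the 99% level.
Margin = 2.576·0.012922 = 0.03329.
Interval: 0.42231 ± 0.03329 → (0.3890, 0.4556).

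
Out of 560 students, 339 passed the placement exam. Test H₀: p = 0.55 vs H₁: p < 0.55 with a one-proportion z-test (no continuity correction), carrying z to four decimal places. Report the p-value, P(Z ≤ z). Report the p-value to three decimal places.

Sample proportion p̂ = 339/560 = 0.60536.
SE₀ = √(0.55·0.45/560) = 0.021023.
z = (p̂ − p₀)/SE = (339/560 − 0.55)/0.021023 ≈ 2.6332.
From the standard normal, P(Z ≤ z) = 0.996.

p-value = 0.996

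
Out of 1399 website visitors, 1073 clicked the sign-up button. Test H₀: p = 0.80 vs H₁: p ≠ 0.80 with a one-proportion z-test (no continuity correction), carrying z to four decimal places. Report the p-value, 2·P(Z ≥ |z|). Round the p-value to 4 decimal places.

p-value = 0.0020

Sample proportion p̂ = 1073/1399 = 0.76698.
Under H₀, SE = √(p₀(1−p₀)/n) = √(0.80·0.20/1399) = √0.000114367 = 0.010694.
z = (p̂ − p₀)/SE = (1073/1399 − 0.80)/0.010694 ≈ -3.0880.
From the standard normal, 2·P(Z ≥ |z|) = 0.0020.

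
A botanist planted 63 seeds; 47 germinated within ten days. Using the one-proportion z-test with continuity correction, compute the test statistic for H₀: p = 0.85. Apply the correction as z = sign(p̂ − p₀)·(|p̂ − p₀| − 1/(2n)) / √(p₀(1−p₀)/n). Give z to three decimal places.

z = -2.135

With x = 47 successes in n = 63, p̂ = 0.74603. p̂ − p₀ = -0.103968.
Continuity correction 1/(2n) = 1/126 = 0.007937.
Corrected numerator: |-0.103968| − 0.007937 = 0.096031.
Null standard error: √(0.85·0.15/63) = √0.002023810 = 0.044987.
z = −0.096031/0.044987 = -2.135.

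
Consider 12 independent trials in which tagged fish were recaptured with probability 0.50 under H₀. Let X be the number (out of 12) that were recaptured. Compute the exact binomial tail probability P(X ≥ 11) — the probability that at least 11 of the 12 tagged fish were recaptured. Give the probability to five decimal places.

X is binomial with n = 12 and p = 0.50.
P(X ≥ 11) = C(12,11)·0.50^11·0.50^1 + C(12,12)·0.50^12·0.50^0.
= 0.002930 + 0.000244 = 0.00317.

P = 0.00317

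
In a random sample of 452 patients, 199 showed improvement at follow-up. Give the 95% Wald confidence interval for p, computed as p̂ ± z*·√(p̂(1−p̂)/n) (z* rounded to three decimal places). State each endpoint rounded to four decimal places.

Sample proportion p̂ = 199/452 = 0.44027.
SE = √(p̂(1−p̂)/n) = √(0.246432/452) = 0.023350.
z* = 1.960 at the 95% level.
Margin = 1.960·0.023350 = 0.04577.
CI: 0.44027 ± 0.04577 = (0.3945, 0.4860).

(0.3945, 0.4860)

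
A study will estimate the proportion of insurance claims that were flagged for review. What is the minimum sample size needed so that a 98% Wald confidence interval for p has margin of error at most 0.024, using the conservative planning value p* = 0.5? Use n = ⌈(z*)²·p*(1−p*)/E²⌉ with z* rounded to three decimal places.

n = 2349

For 98% confidence, z* = 2.326.
p*(1−p*) = 0.50·0.50 = 0.2500.
(z*)²·p*(1−p*)/E² = 5.410276·0.2500/0.000576 = 2348.210.
Rounding up, n = 2349.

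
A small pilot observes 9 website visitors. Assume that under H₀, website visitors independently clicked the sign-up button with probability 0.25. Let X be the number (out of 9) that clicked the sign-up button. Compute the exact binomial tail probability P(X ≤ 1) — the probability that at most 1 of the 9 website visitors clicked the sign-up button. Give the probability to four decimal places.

X is binomial with n = 9 and p = 0.25.
P(X ≤ 1) = C(9,0)·0.25^0·0.75^9 + C(9,1)·0.25^1·0.75^8.
= 0.075085 + 0.225254 = 0.3003.

P = 0.3003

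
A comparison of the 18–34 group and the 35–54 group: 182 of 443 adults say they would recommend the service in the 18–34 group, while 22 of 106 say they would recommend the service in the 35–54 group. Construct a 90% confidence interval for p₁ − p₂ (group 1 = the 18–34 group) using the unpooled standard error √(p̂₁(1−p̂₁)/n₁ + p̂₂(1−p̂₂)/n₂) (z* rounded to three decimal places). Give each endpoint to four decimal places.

(0.1279, 0.2786)

p̂₁ = 0.41084, p̂₂ = 0.20755, so the observed difference is 0.20329.
Unpooled SE = √(p̂₁(1−p̂₁)/n₁ + p̂₂(1−p̂₂)/n₂) = √(0.000546387 + 0.001551616) = 0.045804.
For 90% confidence, z* = 1.645. Margin = 1.645·0.045804 = 0.07535.
Interval: 0.20329 ± 0.07535 → (0.1279, 0.2786).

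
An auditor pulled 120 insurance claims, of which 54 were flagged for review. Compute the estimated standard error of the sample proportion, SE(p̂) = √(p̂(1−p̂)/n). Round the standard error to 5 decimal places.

SE = 0.04541

p̂ = 54/120 = 0.45000.
p̂(1−p̂) = 0.45000·0.55000 = 0.247500.
Dividing by n and taking the root: √0.002062500 = 0.04541.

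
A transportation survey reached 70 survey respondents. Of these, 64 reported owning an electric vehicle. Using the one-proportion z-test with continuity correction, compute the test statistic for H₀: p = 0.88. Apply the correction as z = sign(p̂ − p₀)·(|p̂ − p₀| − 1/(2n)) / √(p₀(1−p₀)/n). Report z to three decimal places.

p̂ = 64/70 = 0.91429. p̂ − p₀ = 0.034286.
1/(2n) = 0.007143.
Corrected numerator: |0.034286| − 0.007143 = 0.027143.
Under H₀, SE = √(p₀(1−p₀)/n) = √(0.88·0.12/70) = √0.001508571 = 0.038840.
z = (+)0.027143/0.038840 = 0.699.

z = 0.699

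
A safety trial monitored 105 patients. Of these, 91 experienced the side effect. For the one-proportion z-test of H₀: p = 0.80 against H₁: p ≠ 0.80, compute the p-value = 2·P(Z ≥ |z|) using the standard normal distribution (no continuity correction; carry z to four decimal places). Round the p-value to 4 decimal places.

With x = 91 successes in n = 105, p̂ = 0.86667.
Null standard error: √(0.80·0.20/105) = √0.001523810 = 0.039036.
Test statistic (full precision, shown to 4 dp): z = (91/105 − 0.80)/SE₀ ≈ 1.7078.
p-value = 2·P(Z ≥ |z|) with z = 1.7078 → 0.0877.

p-value = 0.0877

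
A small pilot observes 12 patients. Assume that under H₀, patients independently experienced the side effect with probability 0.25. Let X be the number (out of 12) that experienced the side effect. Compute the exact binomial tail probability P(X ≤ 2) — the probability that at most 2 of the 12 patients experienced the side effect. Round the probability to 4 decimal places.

X is binomial with n = 12 and p = 0.25.
P(X ≤ 2) = C(12,0)·0.25^0·0.75^12 + C(12,1)·0.25^1·0.75^11 + C(12,2)·0.25^2·0.75^10.
= 0.031676 + 0.126705 + 0.232293 = 0.3907.

P = 0.3907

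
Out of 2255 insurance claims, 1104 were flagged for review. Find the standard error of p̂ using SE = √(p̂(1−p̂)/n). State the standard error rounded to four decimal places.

SE = 0.0105

With x = 1104 successes in n = 2255, p̂ = 0.48958.
p̂(1−p̂) = 0.249891.
SE = √(0.249891/2255) = √0.000110816 = 0.0105.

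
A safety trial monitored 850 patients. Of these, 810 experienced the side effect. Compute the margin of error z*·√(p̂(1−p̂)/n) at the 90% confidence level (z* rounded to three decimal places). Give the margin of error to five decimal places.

Sample proportion p̂ = 810/850 = 0.95294.
SE = √(p̂(1−p̂)/n) = √(0.044844/850) = 0.007263.
z* = 1.645 at the 90% level.
Margin of error = z*·SE = 1.645 × 0.007263 = 0.01195.

ME = 0.01195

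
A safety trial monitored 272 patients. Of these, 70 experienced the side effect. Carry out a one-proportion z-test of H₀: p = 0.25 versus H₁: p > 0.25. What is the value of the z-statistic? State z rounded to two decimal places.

p̂ = 70/272 = 0.25735.
SE₀ = √(0.25·0.75/272) = 0.026255.
z = (0.25735 − 0.25)/0.026255 = 0.00735/0.026255 = 0.28.

z = 0.28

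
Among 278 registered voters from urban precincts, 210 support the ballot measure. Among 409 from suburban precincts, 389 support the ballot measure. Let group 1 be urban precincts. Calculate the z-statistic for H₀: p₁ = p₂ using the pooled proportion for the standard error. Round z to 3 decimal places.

Sample proportions: p̂₁ = 210/278 = 0.75540 and p̂₂ = 389/409 = 0.95110.
Pooling: p̂ = 599/687 = 0.87191.
Pooled SE = √[0.1116853·0.00604211] ≈ 0.025977.
z = -0.19570/0.025977 = -7.534.

z = -7.534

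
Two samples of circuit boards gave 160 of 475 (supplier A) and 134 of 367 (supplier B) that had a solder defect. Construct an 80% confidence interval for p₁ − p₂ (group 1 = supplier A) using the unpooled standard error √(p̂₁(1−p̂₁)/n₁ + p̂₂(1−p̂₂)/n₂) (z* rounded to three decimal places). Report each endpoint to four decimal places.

p̂₁ = 160/475 = 0.33684, p̂₂ = 134/367 = 0.36512; p̂₁ − p̂₂ = -0.02828.
SE = √(0.000470273 + 0.000631630) = √0.001101903 = 0.033195.
For 80% confidence, z* = 1.282. Margin = 1.282·0.033195 = 0.04256.
Interval: -0.02828 ± 0.04256 → (-0.0708, 0.0143).

(-0.0708, 0.0143)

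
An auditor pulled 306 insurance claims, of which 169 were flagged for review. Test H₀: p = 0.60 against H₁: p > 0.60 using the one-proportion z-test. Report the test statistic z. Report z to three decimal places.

With x = 169 successes in n = 306, p̂ = 0.55229.
Under H₀, SE = √(p₀(1−p₀)/n) = √(0.60·0.40/306) = √0.000784314 = 0.028006.
Test statistic: z = -0.04771/0.028006 = -1.704.

z = -1.704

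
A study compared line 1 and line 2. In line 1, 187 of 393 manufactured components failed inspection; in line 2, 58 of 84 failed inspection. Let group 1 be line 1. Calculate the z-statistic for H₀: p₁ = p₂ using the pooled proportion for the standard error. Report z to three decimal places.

z = -3.573

p̂₁ = 187/393 = 0.47583, p̂₂ = 58/84 = 0.69048.
Pooling: p̂ = 245/477 = 0.51363.
SE = √[p̂(1−p̂)(1/n₁+1/n₂)] = √[0.51363·0.48637·(1/393+1/84)] ≈ 0.060080.
z = -0.21465/0.060080 = -3.573.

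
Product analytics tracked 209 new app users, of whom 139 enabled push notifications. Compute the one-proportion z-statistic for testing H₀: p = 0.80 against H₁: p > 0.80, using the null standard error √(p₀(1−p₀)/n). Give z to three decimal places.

z = -4.877

The sample proportion is 139/209 = 0.66507.
Under H₀, SE = √(p₀(1−p₀)/n) = √(0.80·0.20/209) = √0.000765550 = 0.027669.
Test statistic: z = -0.13493/0.027669 = -4.877.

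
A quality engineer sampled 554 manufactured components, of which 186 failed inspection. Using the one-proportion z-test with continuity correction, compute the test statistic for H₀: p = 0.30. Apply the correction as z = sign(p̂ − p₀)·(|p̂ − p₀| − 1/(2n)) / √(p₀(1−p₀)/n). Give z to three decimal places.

Sample proportion p̂ = 186/554 = 0.33574. p̂ − p₀ = 0.035740.
1/(2n) = 0.000903.
Corrected numerator: |0.035740| − 0.000903 = 0.034837.
Null standard error: √(0.30·0.70/554) = √0.000379061 = 0.019469.
z = +0.034837/0.019469 = 1.789.

z = 1.789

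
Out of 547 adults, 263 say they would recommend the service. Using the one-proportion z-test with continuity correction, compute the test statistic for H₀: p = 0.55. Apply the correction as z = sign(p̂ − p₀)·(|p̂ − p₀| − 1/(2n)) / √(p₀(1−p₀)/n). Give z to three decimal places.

z = -3.210

The sample proportion is 263/547 = 0.48080. p̂ − p₀ = -0.069196.
Continuity correction 1/(2n) = 1/1094 = 0.000914.
Corrected numerator: |-0.069196| − 0.000914 = 0.068282.
Null standard error: √(0.55·0.45/547) = √0.000452468 = 0.021271.
z = (−)0.068282/0.021271 = -3.210.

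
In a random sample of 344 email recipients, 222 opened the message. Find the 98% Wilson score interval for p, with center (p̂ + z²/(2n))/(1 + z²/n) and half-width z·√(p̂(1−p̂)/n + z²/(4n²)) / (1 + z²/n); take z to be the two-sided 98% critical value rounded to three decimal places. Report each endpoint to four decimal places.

p̂ = 222/344 = 0.64535; z = 2.326, so z² = 5.410276.
Denominator 1 + z²/n = 1 + 5.410276/344 = 1.015728.
Adjusted center: (0.64535 + z²/(2n))/1.015728 = 0.64310.
Radicand: p̂(1−p̂)/n + z²/(4n²) = 0.000665331 + 0.000011430 = 0.000676761.
Half-width = 2.326·√0.000676761/1.015728 = 0.05957.
So the interval runs from 0.5835 to 0.7027.

(0.5835, 0.7027)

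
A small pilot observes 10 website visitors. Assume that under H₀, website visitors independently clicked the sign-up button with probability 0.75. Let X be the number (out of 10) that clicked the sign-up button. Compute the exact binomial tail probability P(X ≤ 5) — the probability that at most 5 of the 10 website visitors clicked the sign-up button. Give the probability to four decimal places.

X is binomial with n = 10 and p = 0.75.
P(X ≤ 5) = Σ_{j=0}^{5} C(10,j)·0.75^j·0.25^{10−j}.
= 0.000001 + 0.000029 + 0.000386 + 0.003090 + 0.016222 + 0.058399 = 0.0781.

P = 0.0781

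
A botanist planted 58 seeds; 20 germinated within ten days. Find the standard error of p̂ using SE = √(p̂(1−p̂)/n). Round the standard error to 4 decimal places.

SE = 0.0624

Sample proportion p̂ = 20/58 = 0.34483.
p̂(1−p̂) = 0.225922.
SE = √(0.225922/58) = 0.0624.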